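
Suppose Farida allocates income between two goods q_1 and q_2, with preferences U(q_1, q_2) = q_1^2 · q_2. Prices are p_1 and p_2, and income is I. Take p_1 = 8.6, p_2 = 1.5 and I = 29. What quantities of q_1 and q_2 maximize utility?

The MRS is 2·q_2/q_1. Set MRS = p_1/p_2.
So 2·p_2·q_2 = p_1·q_1; combined with the budget, a share 2/3 of income goes to q_1.
Demand: q_1*(p_1,p_2,I) = 2/3·I/p_1 and q_2* = 1/3·I/p_2.
At p_1=8.6, p_2=1.5, I=29: q_1* = 2/3·29/8.6 = 2.2481, q_2* = 6.4444.

q_1* = 2.2481, q_2* = 6.4444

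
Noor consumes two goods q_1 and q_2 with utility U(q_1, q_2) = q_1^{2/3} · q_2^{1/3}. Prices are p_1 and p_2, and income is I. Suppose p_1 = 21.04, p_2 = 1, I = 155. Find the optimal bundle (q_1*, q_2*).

q_1* = 4.9113, q_2* = 51.6667

Tangency: MRS = 2·q_2/q_1 = p_1/p_2.
Rearranging, p_2·q_2 = (1/2)·p_1·q_1. Substituting into the budget gives p_1·q_1·(1 + (1/2)) = I.
Demand: q_1*(p_1,p_2,I) = 2/3·I/p_1 and q_2* = 1/3·I/p_2.
At p_1=21.04, p_2=1, I=155: q_1* = 2/3·155/21.04 = 4.9113, q_2* = 51.6667.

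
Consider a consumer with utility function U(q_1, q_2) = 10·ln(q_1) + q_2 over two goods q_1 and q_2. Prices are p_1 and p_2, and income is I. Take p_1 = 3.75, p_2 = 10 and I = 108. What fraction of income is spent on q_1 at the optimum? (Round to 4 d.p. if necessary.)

Set MRS = p_1/p_2: (10/q_1)/1 = p_1/p_2.
So q_1*(p_1,p_2) = 10·p_2/p_1, independent of income; and q_2* = (I − 10·p_2)/p_2.
At the given prices: q_1* = 10·10/3.75 = 26.6667, and q_2* = 0.8.
Expenditure on q_1: 3.75·26.6667 = 100; share = 0.9259.

share on q_1 = 0.9259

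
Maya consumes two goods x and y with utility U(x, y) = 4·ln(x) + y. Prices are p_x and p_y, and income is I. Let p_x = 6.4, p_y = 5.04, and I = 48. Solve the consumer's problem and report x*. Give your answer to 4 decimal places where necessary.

x* = 3.15

MU_x = 4/x, MU_y = 1. Tangency: 4/x = p_x/p_y.
So x*(p_x,p_y) = 4·p_y/p_x, independent of income; and y* = (I − 4·p_y)/p_y.
At the given prices: x* = 4·5.04/6.4 = 3.15.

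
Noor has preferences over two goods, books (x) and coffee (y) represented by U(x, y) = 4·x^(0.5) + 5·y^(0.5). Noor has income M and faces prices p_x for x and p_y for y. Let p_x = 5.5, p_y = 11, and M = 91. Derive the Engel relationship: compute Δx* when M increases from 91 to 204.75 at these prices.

Δx* = 11.6108

From the CES first-order condition, (4/5)·(y/x)^(0.5) = p_x/p_y.
Solve for the ratio: y/x = [(5/4)·p_x/p_y]^(2).
With the ratio pinned down, the budget gives x* = M/(p_x + p_y·(y/x)) and y* = (y/x)·x*.
Numerically y/x = 0.390625, so x* = 91/(5.5 + 11·0.390625) = 9.2887.
At M' = 204.75: x* = 20.8995. Change: 20.8995 − 9.2887 = 11.6108.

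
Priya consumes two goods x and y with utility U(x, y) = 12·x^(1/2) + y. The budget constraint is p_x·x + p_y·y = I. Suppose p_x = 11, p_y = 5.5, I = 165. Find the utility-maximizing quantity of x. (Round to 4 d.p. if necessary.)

x* = 9

Set MRS = p_x/p_y: 6·x^(−1/2) = p_x/p_y.
Solve: √x = 6·p_y/p_x, so x*(p_x,p_y) = (6·p_y/p_x)², and y* = (I − p_x·x*)/p_y.
Plugging in: x* = (6·5.5/11)² = 9.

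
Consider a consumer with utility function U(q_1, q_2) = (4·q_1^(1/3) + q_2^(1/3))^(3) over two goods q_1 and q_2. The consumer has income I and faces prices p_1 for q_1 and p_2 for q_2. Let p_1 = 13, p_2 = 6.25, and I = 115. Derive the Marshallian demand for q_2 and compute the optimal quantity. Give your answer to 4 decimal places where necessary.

MU_q_1 ∝ 4·q_1^(-2/3), MU_q_2 ∝ q_2^(-2/3), so MRS = 4·(q_2/q_1)^(2/3) = p_1/p_2.
Hence q_2/q_1 = ((1/4)·p_1/p_2)^(1/(2/3)), i.e. raised to the 1.5 power.
With the ratio pinned down, the budget gives q_1* = I/(p_1 + p_2·(q_2/q_1)) and q_2* = (q_2/q_1)·q_1*.
Numerically q_2/q_1 = 0.374977, so q_1* = 115/(13 + 6.25·0.374977) = 7.495 and q_2* = 0.374977·7.495 = 2.8104.

q_2* = 2.8104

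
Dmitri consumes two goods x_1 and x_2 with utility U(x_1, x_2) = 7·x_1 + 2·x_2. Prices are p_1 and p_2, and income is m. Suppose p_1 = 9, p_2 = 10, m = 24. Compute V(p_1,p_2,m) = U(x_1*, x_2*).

V = 18.6667

x_1 gives more utility per dollar, so spend all income on x_1: x_1* = m/p_1, x_2* = 0.
Numerically: x_1* = 2.6667, x_2* = 0.
Utility at the optimum: U(2.6667, 0) = 18.6667.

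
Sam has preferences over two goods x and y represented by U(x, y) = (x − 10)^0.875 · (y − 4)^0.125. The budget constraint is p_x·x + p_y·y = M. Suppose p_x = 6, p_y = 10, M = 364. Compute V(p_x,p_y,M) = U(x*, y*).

V = 28.3199

MRS = 7·(y−4)/(x−10). Tangency with p_x/p_y gives y−4 = (1/7)·(p_x/p_y)·(x−10).
After buying the subsistence bundle (10, 4), a share 0.875 of the remaining income goes to x: x* = 10 + 0.875·(M − 10p_x − 4p_y)/p_x.
Discretionary income = 364 − 10·6 − 4·10 = 264; x* = 10 + 0.875·264/6 = 48.5; y* = 4 + 0.125·264/10 = 7.3.
Utility at the optimum: U(48.5, 7.3) = 28.3199.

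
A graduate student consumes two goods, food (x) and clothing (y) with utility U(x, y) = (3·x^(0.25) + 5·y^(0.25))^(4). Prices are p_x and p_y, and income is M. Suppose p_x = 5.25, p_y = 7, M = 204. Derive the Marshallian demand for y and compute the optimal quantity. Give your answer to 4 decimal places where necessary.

y* = 18.7174

Numerically y/x = 1.346522, so x* = 204/(5.25 + 7·1.346522) = 13.9006 and y* = 1.346522·13.9006 = 18.7174.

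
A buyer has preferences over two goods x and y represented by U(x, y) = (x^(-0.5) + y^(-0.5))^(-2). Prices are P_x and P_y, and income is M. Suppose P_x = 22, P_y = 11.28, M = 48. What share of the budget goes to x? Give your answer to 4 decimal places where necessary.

From the CES first-order condition, (y/x)^(1.5) = P_x/P_y.
Hence y/x = (P_x/P_y)^(1/(1.5)), i.e. raised to the 2/3 power.
Substitute y = (y/x)·x into the budget: x* = M/(P_x + P_y·(y/x)).
Numerically y/x = 1.561022, so x* = 48/(22 + 11.28·1.561022) = 1.2119 and y* = 1.561022·1.2119 = 1.8918.
Expenditure on x: 22·1.2119 = 26.6611; share = 0.5554.

share on x = 0.5554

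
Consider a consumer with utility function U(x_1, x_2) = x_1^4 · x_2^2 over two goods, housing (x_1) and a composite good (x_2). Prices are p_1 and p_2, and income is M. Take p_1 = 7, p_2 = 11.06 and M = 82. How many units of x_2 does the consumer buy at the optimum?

x_2* = 2.4714

Tangency: MRS = 2·x_2/x_1 = p_1/p_2.
So 4·p_2·x_2 = 2·p_1·x_1; combined with the budget, a share 2/3 of income goes to x_1.
Demand: x_1*(p_1,p_2,M) = 2/3·M/p_1 and x_2* = 1/3·M/p_2.
At p_1=7, p_2=11.06, M=82: x_2* = 1/3·82/11.06 = 2.4714.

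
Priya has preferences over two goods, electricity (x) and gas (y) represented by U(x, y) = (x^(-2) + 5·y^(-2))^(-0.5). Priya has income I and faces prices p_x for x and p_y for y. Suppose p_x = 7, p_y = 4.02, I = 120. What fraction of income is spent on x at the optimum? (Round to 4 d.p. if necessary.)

MU_x ∝ x^(-3), MU_y ∝ 5·y^(-3), so MRS = (1/5)·(y/x)^(3) = p_x/p_y.
Hence y/x = (5·p_x/p_y)^(1/(3)), i.e. raised to the 1/3 power.
With the ratio pinned down, the budget gives x* = I/(p_x + p_y·(y/x)) and y* = (y/x)·x*.
Numerically y/x = 2.05722, so x* = 120/(7 + 4.02·2.05722) = 7.8585 and y* = 2.05722·7.8585 = 16.1667.
Expenditure on x: 7·7.8585 = 55.0097; share = 0.4584.

share on x = 0.4584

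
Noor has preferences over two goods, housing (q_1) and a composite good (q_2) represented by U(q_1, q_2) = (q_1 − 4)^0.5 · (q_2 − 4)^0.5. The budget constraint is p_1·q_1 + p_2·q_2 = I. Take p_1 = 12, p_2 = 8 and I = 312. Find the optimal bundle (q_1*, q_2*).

q_1* = 13.6667, q_2* = 18.5

Let q_1' = q_1−4, q_2' = q_2−4. MRS = q_2'/q_1' = p_1/p_2.
After buying the subsistence bundle (4, 4), a share 0.5 of the remaining income goes to q_1: q_1* = 4 + 0.5·(I − 4p_1 − 4p_2)/p_1.
Discretionary income = 312 − 4·12 − 4·8 = 232; q_1* = 4 + 0.5·232/12 = 13.6667; q_2* = 4 + 0.5·232/8 = 18.5.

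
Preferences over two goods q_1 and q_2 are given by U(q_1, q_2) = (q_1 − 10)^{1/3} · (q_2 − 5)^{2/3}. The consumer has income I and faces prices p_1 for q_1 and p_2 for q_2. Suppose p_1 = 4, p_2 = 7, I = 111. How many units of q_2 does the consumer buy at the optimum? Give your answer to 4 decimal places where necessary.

q_2* = 8.4286

Let q_1' = q_1−10, q_2' = q_2−5. MRS = (1/2)·q_2'/q_1' = p_1/p_2.
Substituting into the budget: q_1* = 10 + 1/3·(I − 10·p_1 − 5·p_2)/p_1, and q_2* = 5 + 2/3·(…)/p_2.
Discretionary income = 111 − 10·4 − 5·7 = 36; q_2* = 5 + 2/3·36/7 = 8.4286.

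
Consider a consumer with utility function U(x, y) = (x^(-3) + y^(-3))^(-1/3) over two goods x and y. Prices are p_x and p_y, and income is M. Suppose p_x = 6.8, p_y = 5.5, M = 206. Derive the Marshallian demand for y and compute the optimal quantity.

MRS = MU_x/MU_y = (y/x)^(4). Set equal to p_x/p_y.
Solve for the ratio: y/x = [p_x/p_y]^(0.25).
With the ratio pinned down, the budget gives x* = M/(p_x + p_y·(y/x)) and y* = (y/x)·x*.
Numerically y/x = 1.054476, so x* = 206/(6.8 + 5.5·1.054476) = 16.3497 and y* = 1.054476·16.3497 = 17.2404.

y* = 17.2404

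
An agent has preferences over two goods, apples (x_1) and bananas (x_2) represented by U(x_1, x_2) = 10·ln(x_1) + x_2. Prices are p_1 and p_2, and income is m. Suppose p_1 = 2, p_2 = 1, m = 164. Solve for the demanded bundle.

x_1* = 5, x_2* = 154

MU_x_1 = 10/x_1, MU_x_2 = 1. Tangency: 10/x_1 = p_1/p_2.
So x_1*(p_1,p_2) = 10·p_2/p_1, independent of income; and x_2* = (m − 10·p_2)/p_2.
At the given prices: x_1* = 10·1/2 = 5, and x_2* = 154.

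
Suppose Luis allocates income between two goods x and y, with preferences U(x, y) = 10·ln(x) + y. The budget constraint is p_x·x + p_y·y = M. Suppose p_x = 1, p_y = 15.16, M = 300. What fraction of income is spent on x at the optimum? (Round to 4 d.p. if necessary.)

share on x = 0.5053

So x*(p_x,p_y) = 10·p_y/p_x, independent of income; and y* = (M − 10·p_y)/p_y.
At the given prices: x* = 10·15.16/1 = 151.6, and y* = 9.7889.
Expenditure on x: 1·151.6 = 151.6; share = 0.5053.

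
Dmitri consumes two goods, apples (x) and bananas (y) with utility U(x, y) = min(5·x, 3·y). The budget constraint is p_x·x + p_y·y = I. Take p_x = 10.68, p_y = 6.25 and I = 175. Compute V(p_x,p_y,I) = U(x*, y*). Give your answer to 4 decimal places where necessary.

Leontief preferences: the optimum is at the kink where x/3 = y/5, i.e. y = (5/3)·x.
Budget: p_x·x + p_y·(5/3)·x = I, so (3·p_x + 5·p_y)·x = 3·I.
Demand: x*(p_x,p_y,I) = 3·I/(3·p_x + 5·p_y), y* = 5·I/(3·p_x + 5·p_y).
Here 3·10.68 + 5·6.25 = 63.29, giving x* = 8.2951 and y* = 13.8252.
Utility at the optimum: U(8.2951, 13.8252) = 41.4757.

V = 41.4757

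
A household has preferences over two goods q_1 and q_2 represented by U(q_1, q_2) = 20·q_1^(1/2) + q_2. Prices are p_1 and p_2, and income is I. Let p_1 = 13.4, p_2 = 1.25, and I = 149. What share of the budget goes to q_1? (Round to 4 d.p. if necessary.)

Set MRS = p_1/p_2: 10·q_1^(−1/2) = p_1/p_2.
Solve: √q_1 = 10·p_2/p_1, so q_1*(p_1,p_2) = (10·p_2/p_1)², and q_2* = (I − p_1·q_1*)/p_2.
Plugging in: q_1* = (10·1.25/13.4)² = 0.8702, q_2* = 109.8716.
Expenditure on q_1: 13.4·0.8702 = 11.6604; share = 0.0783.

share on q_1 = 0.0783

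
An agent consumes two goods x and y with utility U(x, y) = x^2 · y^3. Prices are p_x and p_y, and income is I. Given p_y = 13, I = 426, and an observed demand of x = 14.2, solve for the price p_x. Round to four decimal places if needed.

The MRS is (2/3)·y/x. Set MRS = p_x/p_y.
So 2·p_y·y = 3·p_x·x; combined with the budget, a share 0.4 of income goes to x.
Demand: x*(p_x,p_y,I) = 0.4·I/p_x and y* = 0.6·I/p_y.
Set x* = 14.2 in the demand function and solve for p_x: p_x = 12.

p_x = 12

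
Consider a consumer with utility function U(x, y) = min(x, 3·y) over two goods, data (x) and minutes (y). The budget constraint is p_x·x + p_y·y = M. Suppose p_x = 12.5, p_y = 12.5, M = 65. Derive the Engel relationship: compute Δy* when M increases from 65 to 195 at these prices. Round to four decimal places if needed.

With perfect complements, no substitution: consume in ratio x:y = 3:1.
Budget: p_x·x + p_y·(1/3)·x = M, so (3·p_x + p_y)·x = 3·M.
Demand: x*(p_x,p_y,M) = 3·M/(3·p_x + p_y), y* = M/(3·p_x + p_y).
Here 3·12.5 + 12.5 = 50, giving y* = 1.3.
At M' = 195: y* = 3.9. Change: 3.9 − 1.3 = 2.6.

Δy* = 2.6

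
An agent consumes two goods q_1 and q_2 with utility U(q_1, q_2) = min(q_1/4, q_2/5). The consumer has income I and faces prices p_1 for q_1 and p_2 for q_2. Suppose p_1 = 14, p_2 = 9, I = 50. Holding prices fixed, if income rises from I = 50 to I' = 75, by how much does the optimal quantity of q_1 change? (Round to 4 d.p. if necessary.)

Δq_1* = 0.9901

Leontief preferences: the optimum is at the kink where q_1/4 = q_2/5, i.e. q_2 = (5/4)·q_1.
Budget: p_1·q_1 + p_2·(5/4)·q_1 = I, so (4·p_1 + 5·p_2)·q_1 = 4·I.
Demand: q_1*(p_1,p_2,I) = 4·I/(4·p_1 + 5·p_2), q_2* = 5·I/(4·p_1 + 5·p_2).
Here 4·14 + 5·9 = 101, giving q_1* = 1.9802.
At I' = 75: q_1* = 2.9703. Change: 2.9703 − 1.9802 = 0.9901.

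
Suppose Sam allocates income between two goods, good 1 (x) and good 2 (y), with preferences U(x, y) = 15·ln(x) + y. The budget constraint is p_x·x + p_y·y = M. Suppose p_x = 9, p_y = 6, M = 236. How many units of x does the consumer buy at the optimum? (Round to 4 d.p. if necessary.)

x* = 10

So x*(p_x,p_y) = 15·p_y/p_x, independent of income; and y* = (M − 15·p_y)/p_y.
At the given prices: x* = 15·6/9 = 10.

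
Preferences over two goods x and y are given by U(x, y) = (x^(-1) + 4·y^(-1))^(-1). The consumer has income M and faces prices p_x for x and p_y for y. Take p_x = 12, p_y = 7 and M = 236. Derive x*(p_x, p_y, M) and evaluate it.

x* = 7.781

MRS = MU_x/MU_y = (1/4)·(y/x)^(2). Set equal to p_x/p_y.
Solve for the ratio: y/x = [4·p_x/p_y]^(0.5).
With the ratio pinned down, the budget gives x* = M/(p_x + p_y·(y/x)) and y* = (y/x)·x*.
Numerically y/x = 2.618615, so x* = 236/(12 + 7·2.618615) = 7.781.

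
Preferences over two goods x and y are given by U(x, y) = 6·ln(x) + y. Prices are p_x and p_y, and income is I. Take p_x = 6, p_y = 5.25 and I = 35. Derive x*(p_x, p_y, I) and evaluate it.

x* = 5.25

MU_x = 6/x, MU_y = 1. Tangency: 6/x = p_x/p_y.
So x*(p_x,p_y) = 6·p_y/p_x, independent of income; and y* = (I − 6·p_y)/p_y.
At the given prices: x* = 6·5.25/6 = 5.25.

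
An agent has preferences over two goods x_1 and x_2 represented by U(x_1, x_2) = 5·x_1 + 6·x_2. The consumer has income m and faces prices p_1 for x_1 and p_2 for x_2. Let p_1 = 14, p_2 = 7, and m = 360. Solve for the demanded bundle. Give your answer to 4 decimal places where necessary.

x_2 gives more utility per dollar, so spend all income on x_2: x_2* = m/p_2, x_1* = 0.
Numerically: x_1* = 0, x_2* = 51.4286.

x_1* = 0, x_2* = 51.4286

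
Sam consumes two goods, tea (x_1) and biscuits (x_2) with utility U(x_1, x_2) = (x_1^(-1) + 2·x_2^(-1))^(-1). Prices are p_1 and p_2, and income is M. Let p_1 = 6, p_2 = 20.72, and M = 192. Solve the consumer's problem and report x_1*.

From the CES first-order condition, (1/2)·(x_2/x_1)^(2) = p_1/p_2.
Hence x_2/x_1 = (2·p_1/p_2)^(1/(2)), i.e. raised to the 0.5 power.
Substitute x_2 = (x_2/x_1)·x_1 into the budget: x_1* = M/(p_1 + p_2·(x_2/x_1)).
Numerically x_2/x_1 = 0.761019, so x_1* = 192/(6 + 20.72·0.761019) = 8.8202.

x_1* = 8.8202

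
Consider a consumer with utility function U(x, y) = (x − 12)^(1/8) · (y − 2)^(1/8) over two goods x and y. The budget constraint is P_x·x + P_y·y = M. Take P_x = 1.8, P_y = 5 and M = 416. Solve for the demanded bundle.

x* = 118.7778, y* = 40.44

MRS = (y−2)/(x−12). Tangency with P_x/P_y gives y−2 = (P_x/P_y)·(x−12).
After buying the subsistence bundle (12, 2), a share 0.5 of the remaining income goes to x: x* = 12 + 0.5·(M − 12P_x − 2P_y)/P_x.
Discretionary income = 416 − 12·1.8 − 2·5 = 384.4; x* = 12 + 0.5·384.4/1.8 = 118.7778; y* = 2 + 0.5·384.4/5 = 40.44.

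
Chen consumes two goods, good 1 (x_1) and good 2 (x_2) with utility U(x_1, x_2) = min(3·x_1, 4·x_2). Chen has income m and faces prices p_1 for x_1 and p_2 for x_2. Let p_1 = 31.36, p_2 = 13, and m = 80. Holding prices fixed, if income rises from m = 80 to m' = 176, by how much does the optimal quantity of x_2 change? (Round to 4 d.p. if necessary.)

Δx_2* = 1.7514

With perfect complements, no substitution: consume in ratio x_1:x_2 = 4:3.
Budget: p_1·x_1 + p_2·(3/4)·x_1 = m, so (4·p_1 + 3·p_2)·x_1 = 4·m.
Demand: x_1*(p_1,p_2,m) = 4·m/(4·p_1 + 3·p_2), x_2* = 3·m/(4·p_1 + 3·p_2).
Here 4·31.36 + 3·13 = 164.44, giving x_2* = 1.4595.
At m' = 176: x_2* = 3.2109. Change: 3.2109 − 1.4595 = 1.7514.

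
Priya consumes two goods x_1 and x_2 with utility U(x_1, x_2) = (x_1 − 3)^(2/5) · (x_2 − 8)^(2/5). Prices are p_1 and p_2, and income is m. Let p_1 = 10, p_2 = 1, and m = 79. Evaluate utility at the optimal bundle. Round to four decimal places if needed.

V = 4.4607

This is Cobb-Douglas in (x_1−3, x_2−8): tangency gives 0.4·p_2·(x_2−8) = 0.4·p_1·(x_1−3).
After buying the subsistence bundle (3, 8), a share 0.5 of the remaining income goes to x_1: x_1* = 3 + 0.5·(m − 3p_1 − 8p_2)/p_1.
Discretionary income = 79 − 3·10 − 8·1 = 41; x_1* = 3 + 0.5·41/10 = 5.05; x_2* = 8 + 0.5·41/1 = 28.5.
Utility at the optimum: U(5.05, 28.5) = 4.4607.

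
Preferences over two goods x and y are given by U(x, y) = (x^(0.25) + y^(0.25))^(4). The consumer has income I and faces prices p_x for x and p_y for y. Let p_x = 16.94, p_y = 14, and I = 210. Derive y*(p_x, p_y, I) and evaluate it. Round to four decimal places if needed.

y* = 7.7382

Substitute y = (y/x)·x into the budget: x* = I/(p_x + p_y·(y/x)).
Numerically y/x = 1.289379, so x* = 210/(16.94 + 14·1.289379) = 6.0015 and y* = 1.289379·6.0015 = 7.7382.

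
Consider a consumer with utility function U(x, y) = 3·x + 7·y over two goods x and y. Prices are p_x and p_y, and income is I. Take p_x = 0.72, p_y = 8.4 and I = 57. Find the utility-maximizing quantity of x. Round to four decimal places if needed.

Perfect substitutes: compare marginal utility per dollar. 3/p_x vs 7/p_y → 4.1667 vs 0.8333.
x gives more utility per dollar, so spend all income on x: x* = I/p_x, y* = 0.
Numerically: x* = 79.1667, y* = 0.

x* = 79.1667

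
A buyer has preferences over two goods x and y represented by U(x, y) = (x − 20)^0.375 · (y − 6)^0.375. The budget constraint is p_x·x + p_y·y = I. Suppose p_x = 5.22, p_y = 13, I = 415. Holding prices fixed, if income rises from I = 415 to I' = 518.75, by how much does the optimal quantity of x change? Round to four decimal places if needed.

Discretionary income = 415 − 20·5.22 − 6·13 = 232.6; x* = 20 + 0.5·232.6/5.22 = 42.2797.
At I' = 518.75: x* = 52.2174. Change: 52.2174 − 42.2797 = 9.9377.

Δx* = 9.9377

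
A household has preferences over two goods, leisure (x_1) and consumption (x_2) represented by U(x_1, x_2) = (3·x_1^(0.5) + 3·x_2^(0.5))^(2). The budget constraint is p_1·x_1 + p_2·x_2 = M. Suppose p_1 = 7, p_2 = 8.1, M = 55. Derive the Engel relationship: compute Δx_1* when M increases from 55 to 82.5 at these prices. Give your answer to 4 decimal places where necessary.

From the CES first-order condition, (x_2/x_1)^(0.5) = p_1/p_2.
Solve for the ratio: x_2/x_1 = [p_1/p_2]^(2).
With the ratio pinned down, the budget gives x_1* = M/(p_1 + p_2·(x_2/x_1)) and x_2* = (x_2/x_1)·x_1*.
Numerically x_2/x_1 = 0.746837, so x_1* = 55/(7 + 8.1·0.746837) = 4.2148.
At M' = 82.5: x_1* = 6.3221. Change: 6.3221 − 4.2148 = 2.1074.

Δx_1* = 2.1074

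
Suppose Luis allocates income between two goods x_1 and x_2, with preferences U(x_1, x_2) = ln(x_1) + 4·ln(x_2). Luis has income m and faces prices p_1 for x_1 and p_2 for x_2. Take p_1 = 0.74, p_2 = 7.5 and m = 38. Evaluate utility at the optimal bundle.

V = 7.9274

MU_x_1/MU_x_2 = (x_2)/(4·x_1); tangency sets this equal to p_1/p_2.
Rearranging, p_2·x_2 = 4·p_1·x_1. Substituting into the budget gives p_1·x_1·(1 + 4) = m.
Demand: x_1*(p_1,p_2,m) = 0.2·m/p_1 and x_2* = 0.8·m/p_2.
At p_1=0.74, p_2=7.5, m=38: x_1* = 0.2·38/0.74 = 10.2703, x_2* = 4.0533.
Utility at the optimum: U(10.2703, 4.0533) = 7.9274.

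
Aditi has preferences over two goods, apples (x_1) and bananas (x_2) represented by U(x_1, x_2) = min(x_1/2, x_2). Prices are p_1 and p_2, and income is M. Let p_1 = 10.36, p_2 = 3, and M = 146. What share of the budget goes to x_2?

share on x_2 = 0.1265

Leontief preferences: the optimum is at the kink where x_1/2 = x_2/1, i.e. x_2 = (1/2)·x_1.
Budget: p_1·x_1 + p_2·(1/2)·x_1 = M, so (2·p_1 + p_2)·x_1 = 2·M.
Demand: x_1*(p_1,p_2,M) = 2·M/(2·p_1 + p_2), x_2* = M/(2·p_1 + p_2).
Here 2·10.36 + 3 = 23.72, giving x_1* = 12.3103 and x_2* = 6.1551.
Expenditure on x_2: 3·6.1551 = 18.4654; share = 0.1265.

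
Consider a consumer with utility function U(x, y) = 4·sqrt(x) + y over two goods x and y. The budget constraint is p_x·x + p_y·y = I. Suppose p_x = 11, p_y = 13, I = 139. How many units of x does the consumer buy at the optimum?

Utility is quasi-linear in y; the FOC for x is 2/√x = p_x/p_y.
Solve: √x = 2·p_y/p_x, so x*(p_x,p_y) = (2·p_y/p_x)², and y* = (I − p_x·x*)/p_y.
Plugging in: x* = (2·13/11)² = 5.5868.

x* = 5.5868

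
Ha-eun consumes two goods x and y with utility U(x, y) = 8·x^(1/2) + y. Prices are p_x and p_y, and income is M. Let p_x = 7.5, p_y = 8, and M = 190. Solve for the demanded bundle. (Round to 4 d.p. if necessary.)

x* = 18.2044, y* = 6.6833

Solve: √x = 4·p_y/p_x, so x*(p_x,p_y) = (4·p_y/p_x)², and y* = (M − p_x·x*)/p_y.
Plugging in: x* = (4·8/7.5)² = 18.2044, y* = 6.6833.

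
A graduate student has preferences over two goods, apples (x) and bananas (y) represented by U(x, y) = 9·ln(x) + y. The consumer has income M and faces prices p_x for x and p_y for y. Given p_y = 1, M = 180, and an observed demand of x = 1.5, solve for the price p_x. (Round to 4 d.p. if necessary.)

Set MRS = p_x/p_y: (9/x)/1 = p_x/p_y.
So x*(p_x,p_y) = 9·p_y/p_x, independent of income; and y* = (M − 9·p_y)/p_y.
Set x* = 1.5 in the demand function and solve for p_x: p_x = 6.

p_x = 6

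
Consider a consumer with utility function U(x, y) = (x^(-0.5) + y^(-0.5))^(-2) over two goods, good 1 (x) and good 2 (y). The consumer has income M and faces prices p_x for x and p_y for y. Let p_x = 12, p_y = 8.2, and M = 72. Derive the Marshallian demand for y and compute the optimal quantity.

MU_x ∝ x^(-1.5), MU_y ∝ y^(-1.5), so MRS = (y/x)^(1.5) = p_x/p_y.
Solve for the ratio: y/x = [p_x/p_y]^(2/3).
With the ratio pinned down, the budget gives x* = M/(p_x + p_y·(y/x)) and y* = (y/x)·x*.
Numerically y/x = 1.288976, so x* = 72/(12 + 8.2·1.288976) = 3.1901 and y* = 1.288976·3.1901 = 4.112.

y* = 4.112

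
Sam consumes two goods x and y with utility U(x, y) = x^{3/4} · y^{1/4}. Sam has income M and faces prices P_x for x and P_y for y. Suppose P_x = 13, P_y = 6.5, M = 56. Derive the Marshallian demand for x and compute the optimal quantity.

x* = 3.2308

Tangency: MRS = 3·y/x = P_x/P_y.
Rearranging, P_y·y = (1/3)·P_x·x. Substituting into the budget gives P_x·x·(1 + (1/3)) = M.
Demand: x*(P_x,P_y,M) = 0.75·M/P_x and y* = 0.25·M/P_y.
At P_x=13, P_y=6.5, M=56: x* = 0.75·56/13 = 3.2308.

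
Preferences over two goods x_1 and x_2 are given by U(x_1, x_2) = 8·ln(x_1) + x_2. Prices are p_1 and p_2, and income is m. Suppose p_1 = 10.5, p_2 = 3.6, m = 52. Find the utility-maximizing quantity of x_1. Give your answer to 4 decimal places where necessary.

Set MRS = p_1/p_2: (8/x_1)/1 = p_1/p_2.
So x_1*(p_1,p_2) = 8·p_2/p_1, independent of income; and x_2* = (m − 8·p_2)/p_2.
At the given prices: x_1* = 8·3.6/10.5 = 2.7429.

x_1* = 2.7429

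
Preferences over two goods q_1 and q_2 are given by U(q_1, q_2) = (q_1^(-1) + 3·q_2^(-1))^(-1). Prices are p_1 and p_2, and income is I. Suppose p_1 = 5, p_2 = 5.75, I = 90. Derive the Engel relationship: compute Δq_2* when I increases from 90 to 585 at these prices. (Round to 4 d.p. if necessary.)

Δq_2* = 55.9594

From the CES first-order condition, (1/3)·(q_2/q_1)^(2) = p_1/p_2.
Solve for the ratio: q_2/q_1 = [3·p_1/p_2]^(0.5).
With the ratio pinned down, the budget gives q_1* = I/(p_1 + p_2·(q_2/q_1)) and q_2* = (q_2/q_1)·q_1*.
Numerically q_2/q_1 = 1.615146, so q_1* = 90/(5 + 5.75·1.615146) = 6.2994 and q_2* = 1.615146·6.2994 = 10.1744.
At I' = 585: q_2* = 66.1339. Change: 66.1339 − 10.1744 = 55.9594.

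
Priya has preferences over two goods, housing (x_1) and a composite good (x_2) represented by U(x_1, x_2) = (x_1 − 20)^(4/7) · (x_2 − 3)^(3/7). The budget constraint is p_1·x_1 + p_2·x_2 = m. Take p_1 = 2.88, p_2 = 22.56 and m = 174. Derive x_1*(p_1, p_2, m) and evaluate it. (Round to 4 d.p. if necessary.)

Let x_1' = x_1−20, x_2' = x_2−3. MRS = (4/3)·x_2'/x_1' = p_1/p_2.
After buying the subsistence bundle (20, 3), a share 4/7 of the remaining income goes to x_1: x_1* = 20 + 4/7·(m − 20p_1 − 3p_2)/p_1.
Discretionary income = 174 − 20·2.88 − 3·22.56 = 48.72; x_1* = 20 + 4/7·48.72/2.88 = 29.6667.

x_1* = 29.6667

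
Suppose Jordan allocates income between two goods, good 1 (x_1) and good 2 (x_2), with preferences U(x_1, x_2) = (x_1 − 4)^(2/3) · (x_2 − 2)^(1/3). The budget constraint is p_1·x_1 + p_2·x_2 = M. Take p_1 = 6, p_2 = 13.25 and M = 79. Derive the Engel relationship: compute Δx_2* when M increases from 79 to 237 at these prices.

MRS = 2·(x_2−2)/(x_1−4). Tangency with p_1/p_2 gives x_2−2 = (1/2)·(p_1/p_2)·(x_1−4).
After buying the subsistence bundle (4, 2), a share 2/3 of the remaining income goes to x_1: x_1* = 4 + 2/3·(M − 4p_1 − 2p_2)/p_1.
Discretionary income = 79 − 4·6 − 2·13.25 = 28.5; x_2* = 2 + 1/3·28.5/13.25 = 2.717.
At M' = 237: x_2* = 6.6918. Change: 6.6918 − 2.717 = 3.9748.

Δx_2* = 3.9748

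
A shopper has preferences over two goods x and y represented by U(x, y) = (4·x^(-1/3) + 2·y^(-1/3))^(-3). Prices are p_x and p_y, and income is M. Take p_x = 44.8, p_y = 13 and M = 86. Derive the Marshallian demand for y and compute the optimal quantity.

From the CES first-order condition, 2·(y/x)^(4/3) = p_x/p_y.
Solve for the ratio: y/x = [(1/2)·p_x/p_y]^(0.75).
With the ratio pinned down, the budget gives x* = M/(p_x + p_y·(y/x)) and y* = (y/x)·x*.
Numerically y/x = 1.503933, so x* = 86/(44.8 + 13·1.503933) = 1.3364 and y* = 1.503933·1.3364 = 2.0099.

y* = 2.0099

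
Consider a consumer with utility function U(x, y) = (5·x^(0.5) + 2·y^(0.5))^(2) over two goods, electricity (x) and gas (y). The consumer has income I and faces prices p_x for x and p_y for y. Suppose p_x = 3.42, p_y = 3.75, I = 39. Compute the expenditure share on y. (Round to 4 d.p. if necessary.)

share on y = 0.1273

With the ratio pinned down, the budget gives x* = I/(p_x + p_y·(y/x)) and y* = (y/x)·x*.
Numerically y/x = 0.133079, so x* = 39/(3.42 + 3.75·0.133079) = 9.9514 and y* = 0.133079·9.9514 = 1.3243.
Expenditure on y: 3.75·1.3243 = 4.9662; share = 0.1273.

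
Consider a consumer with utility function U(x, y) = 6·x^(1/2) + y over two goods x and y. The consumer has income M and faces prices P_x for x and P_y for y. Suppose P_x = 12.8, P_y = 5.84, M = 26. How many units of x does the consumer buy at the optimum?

x* = 1.8735

Solve: √x = 3·P_y/P_x, so x*(P_x,P_y) = (3·P_y/P_x)², and y* = (M − P_x·x*)/P_y.
Plugging in: x* = (3·5.84/12.8)² = 1.8735.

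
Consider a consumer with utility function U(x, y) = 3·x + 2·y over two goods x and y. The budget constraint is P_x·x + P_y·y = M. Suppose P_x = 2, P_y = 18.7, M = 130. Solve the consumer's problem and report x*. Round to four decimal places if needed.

x* = 65

Numerically: x* = 65, y* = 0.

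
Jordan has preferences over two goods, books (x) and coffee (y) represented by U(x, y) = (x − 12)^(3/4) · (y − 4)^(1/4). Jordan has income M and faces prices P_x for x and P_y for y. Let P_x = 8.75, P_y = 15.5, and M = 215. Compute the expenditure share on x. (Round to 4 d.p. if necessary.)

share on x = 0.6558

This is Cobb-Douglas in (x−12, y−4): tangency gives 0.75·P_y·(y−4) = 0.25·P_x·(x−12).
After buying the subsistence bundle (12, 4), a share 0.75 of the remaining income goes to x: x* = 12 + 0.75·(M − 12P_x − 4P_y)/P_x.
Discretionary income = 215 − 12·8.75 − 4·15.5 = 48; x* = 12 + 0.75·48/8.75 = 16.1143; y* = 4 + 0.25·48/15.5 = 4.7742.
Expenditure on x: 8.75·16.1143 = 141; share = 0.6558.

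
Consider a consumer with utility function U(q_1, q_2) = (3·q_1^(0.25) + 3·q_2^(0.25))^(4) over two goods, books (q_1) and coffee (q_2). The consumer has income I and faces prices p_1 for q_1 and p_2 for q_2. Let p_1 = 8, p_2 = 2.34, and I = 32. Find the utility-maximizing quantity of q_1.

q_1* = 1.5959

MU_q_1 ∝ 3·q_1^(-0.75), MU_q_2 ∝ 3·q_2^(-0.75), so MRS = (q_2/q_1)^(0.75) = p_1/p_2.
Solve for the ratio: q_2/q_1 = [p_1/p_2]^(4/3).
With the ratio pinned down, the budget gives q_1* = I/(p_1 + p_2·(q_2/q_1)) and q_2* = (q_2/q_1)·q_1*.
Numerically q_2/q_1 = 5.150296, so q_1* = 32/(8 + 2.34·5.150296) = 1.5959.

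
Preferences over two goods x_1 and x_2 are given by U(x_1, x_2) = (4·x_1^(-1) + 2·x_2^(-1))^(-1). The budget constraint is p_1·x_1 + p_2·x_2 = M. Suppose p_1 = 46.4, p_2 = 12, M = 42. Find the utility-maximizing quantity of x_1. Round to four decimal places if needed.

x_1* = 0.6658

MU_x_1 ∝ 4·x_1^(-2), MU_x_2 ∝ 2·x_2^(-2), so MRS = 2·(x_2/x_1)^(2) = p_1/p_2.
Solve for the ratio: x_2/x_1 = [(1/2)·p_1/p_2]^(0.5).
Substitute x_2 = (x_2/x_1)·x_1 into the budget: x_1* = M/(p_1 + p_2·(x_2/x_1)).
Numerically x_2/x_1 = 1.390444, so x_1* = 42/(46.4 + 12·1.390444) = 0.6658.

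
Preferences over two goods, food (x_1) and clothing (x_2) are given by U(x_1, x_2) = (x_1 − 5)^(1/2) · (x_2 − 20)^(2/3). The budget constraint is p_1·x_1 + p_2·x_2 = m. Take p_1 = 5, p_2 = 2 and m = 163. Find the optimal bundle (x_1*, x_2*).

MRS = (3/4)·(x_2−20)/(x_1−5). Tangency with p_1/p_2 gives x_2−20 = (4/3)·(p_1/p_2)·(x_1−5).
After buying the subsistence bundle (5, 20), a share 3/7 of the remaining income goes to x_1: x_1* = 5 + 3/7·(m − 5p_1 − 20p_2)/p_1.
Discretionary income = 163 − 5·5 − 20·2 = 98; x_1* = 5 + 3/7·98/5 = 13.4; x_2* = 20 + 4/7·98/2 = 48.

x_1* = 13.4, x_2* = 48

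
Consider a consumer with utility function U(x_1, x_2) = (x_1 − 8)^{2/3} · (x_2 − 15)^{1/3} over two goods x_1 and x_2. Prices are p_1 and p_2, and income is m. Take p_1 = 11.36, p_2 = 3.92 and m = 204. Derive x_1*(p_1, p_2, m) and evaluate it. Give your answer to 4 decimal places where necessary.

After buying the subsistence bundle (8, 15), a share 2/3 of the remaining income goes to x_1: x_1* = 8 + 2/3·(m − 8p_1 − 15p_2)/p_1.
Discretionary income = 204 − 8·11.36 − 15·3.92 = 54.32; x_1* = 8 + 2/3·54.32/11.36 = 11.1878.

x_1* = 11.1878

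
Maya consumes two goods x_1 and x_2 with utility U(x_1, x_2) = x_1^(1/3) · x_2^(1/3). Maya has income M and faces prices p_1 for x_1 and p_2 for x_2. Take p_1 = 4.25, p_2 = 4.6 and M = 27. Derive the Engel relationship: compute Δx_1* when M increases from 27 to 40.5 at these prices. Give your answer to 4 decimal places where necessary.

Δx_1* = 1.5882

MU_x_1/MU_x_2 = (1/3·x_2)/(1/3·x_1); tangency sets this equal to p_1/p_2.
Rearranging, p_2·x_2 = p_1·x_1. Substituting into the budget gives p_1·x_1·(1 + 1) = M.
Demand: x_1*(p_1,p_2,M) = 0.5·M/p_1 and x_2* = 0.5·M/p_2.
At p_1=4.25, p_2=4.6, M=27: x_1* = 0.5·27/4.25 = 3.1765.
At M' = 40.5: x_1* = 4.7647. Change: 4.7647 − 3.1765 = 1.5882.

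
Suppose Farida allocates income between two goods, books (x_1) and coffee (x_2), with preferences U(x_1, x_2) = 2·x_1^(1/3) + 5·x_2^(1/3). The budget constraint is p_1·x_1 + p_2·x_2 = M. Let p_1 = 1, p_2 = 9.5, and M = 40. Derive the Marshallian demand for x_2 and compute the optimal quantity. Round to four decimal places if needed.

MU_x_1 ∝ 2·x_1^(-2/3), MU_x_2 ∝ 5·x_2^(-2/3), so MRS = (2/5)·(x_2/x_1)^(2/3) = p_1/p_2.
Solve for the ratio: x_2/x_1 = [(5/2)·p_1/p_2]^(1.5).
Substitute x_2 = (x_2/x_1)·x_1 into the budget: x_1* = M/(p_1 + p_2·(x_2/x_1)).
Numerically x_2/x_1 = 0.134997, so x_1* = 40/(1 + 9.5·0.134997) = 17.5249 and x_2* = 0.134997·17.5249 = 2.3658.

x_2* = 2.3658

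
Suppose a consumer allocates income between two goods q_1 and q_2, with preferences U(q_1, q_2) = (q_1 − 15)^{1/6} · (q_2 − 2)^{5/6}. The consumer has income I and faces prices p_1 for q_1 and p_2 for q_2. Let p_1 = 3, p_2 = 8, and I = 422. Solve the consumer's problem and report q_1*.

q_1* = 35.0556

Let q_1' = q_1−15, q_2' = q_2−2. MRS = (1/5)·q_2'/q_1' = p_1/p_2.
After buying the subsistence bundle (15, 2), a share 1/6 of the remaining income goes to q_1: q_1* = 15 + 1/6·(I − 15p_1 − 2p_2)/p_1.
Discretionary income = 422 − 15·3 − 2·8 = 361; q_1* = 15 + 1/6·361/3 = 35.0556.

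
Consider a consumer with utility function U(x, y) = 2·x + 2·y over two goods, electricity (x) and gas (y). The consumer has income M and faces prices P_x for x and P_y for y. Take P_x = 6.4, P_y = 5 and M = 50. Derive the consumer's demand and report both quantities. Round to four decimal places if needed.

Perfect substitutes: compare marginal utility per dollar. 2/P_x vs 2/P_y → 0.3125 vs 0.4.
y gives more utility per dollar, so spend all income on y: y* = M/P_y, x* = 0.
Numerically: x* = 0, y* = 10.

x* = 0, y* = 10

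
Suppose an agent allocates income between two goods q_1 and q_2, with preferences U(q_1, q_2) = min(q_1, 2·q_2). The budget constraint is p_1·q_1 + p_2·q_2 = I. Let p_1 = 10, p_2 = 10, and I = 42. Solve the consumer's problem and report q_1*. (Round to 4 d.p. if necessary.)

q_1* = 2.8

Leontief preferences: the optimum is at the kink where q_1/2 = q_2/1, i.e. q_2 = (1/2)·q_1.
Budget: p_1·q_1 + p_2·(1/2)·q_1 = I, so (2·p_1 + p_2)·q_1 = 2·I.
Demand: q_1*(p_1,p_2,I) = 2·I/(2·p_1 + p_2), q_2* = I/(2·p_1 + p_2).
Here 2·10 + 10 = 30, giving q_1* = 2.8.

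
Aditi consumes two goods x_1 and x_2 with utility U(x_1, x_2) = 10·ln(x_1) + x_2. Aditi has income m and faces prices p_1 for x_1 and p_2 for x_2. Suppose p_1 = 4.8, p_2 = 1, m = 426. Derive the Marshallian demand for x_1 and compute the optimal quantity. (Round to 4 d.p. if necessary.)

Set MRS = p_1/p_2: (10/x_1)/1 = p_1/p_2.
So x_1*(p_1,p_2) = 10·p_2/p_1, independent of income; and x_2* = (m − 10·p_2)/p_2.
At the given prices: x_1* = 10·1/4.8 = 2.0833.

x_1* = 2.0833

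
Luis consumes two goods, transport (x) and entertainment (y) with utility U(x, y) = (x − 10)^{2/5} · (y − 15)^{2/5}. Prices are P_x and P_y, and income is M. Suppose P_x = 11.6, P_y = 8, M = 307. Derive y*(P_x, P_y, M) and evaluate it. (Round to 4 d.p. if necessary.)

Discretionary income = 307 − 10·11.6 − 15·8 = 71; y* = 15 + 0.5·71/8 = 19.4375.

y* = 19.4375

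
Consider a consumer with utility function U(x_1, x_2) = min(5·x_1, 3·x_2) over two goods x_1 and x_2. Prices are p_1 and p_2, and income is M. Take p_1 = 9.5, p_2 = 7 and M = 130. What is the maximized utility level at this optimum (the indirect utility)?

V = 30.7087

Leontief preferences: the optimum is at the kink where x_1/3 = x_2/5, i.e. x_2 = (5/3)·x_1.
Budget: p_1·x_1 + p_2·(5/3)·x_1 = M, so (3·p_1 + 5·p_2)·x_1 = 3·M.
Demand: x_1*(p_1,p_2,M) = 3·M/(3·p_1 + 5·p_2), x_2* = 5·M/(3·p_1 + 5·p_2).
Here 3·9.5 + 5·7 = 63.5, giving x_1* = 6.1417 and x_2* = 10.2362.
Utility at the optimum: U(6.1417, 10.2362) = 30.7087.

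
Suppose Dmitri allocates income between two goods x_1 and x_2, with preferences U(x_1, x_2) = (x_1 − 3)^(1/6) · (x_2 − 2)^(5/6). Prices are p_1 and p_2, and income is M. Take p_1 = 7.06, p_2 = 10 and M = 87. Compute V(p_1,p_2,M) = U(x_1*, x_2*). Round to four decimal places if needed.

MRS = (1/5)·(x_2−2)/(x_1−3). Tangency with p_1/p_2 gives x_2−2 = 5·(p_1/p_2)·(x_1−3).
After buying the subsistence bundle (3, 2), a share 1/6 of the remaining income goes to x_1: x_1* = 3 + 1/6·(M − 3p_1 − 2p_2)/p_1.
Discretionary income = 87 − 3·7.06 − 2·10 = 45.82; x_1* = 3 + 1/6·45.82/7.06 = 4.0817; x_2* = 2 + 5/6·45.82/10 = 5.8183.
Utility at the optimum: U(4.0817, 5.8183) = 3.0944.

V = 3.0944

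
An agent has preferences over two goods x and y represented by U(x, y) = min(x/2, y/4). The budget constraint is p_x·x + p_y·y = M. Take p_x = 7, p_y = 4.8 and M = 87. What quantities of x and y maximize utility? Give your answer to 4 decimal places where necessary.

Leontief preferences: the optimum is at the kink where x/2 = y/4, i.e. y = 2·x.
Budget: p_x·x + p_y·2·x = M, so (2·p_x + 4·p_y)·x = 2·M.
Demand: x*(p_x,p_y,M) = 2·M/(2·p_x + 4·p_y), y* = 4·M/(2·p_x + 4·p_y).
Here 2·7 + 4·4.8 = 33.2, giving x* = 5.241 and y* = 10.4819.

x* = 5.241, y* = 10.4819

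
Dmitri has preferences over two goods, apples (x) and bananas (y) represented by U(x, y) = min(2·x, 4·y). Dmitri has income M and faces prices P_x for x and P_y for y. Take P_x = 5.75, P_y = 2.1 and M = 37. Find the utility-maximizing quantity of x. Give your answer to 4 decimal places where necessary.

x* = 5.4412

Leontief preferences: the optimum is at the kink where x/4 = y/2, i.e. y = (1/2)·x.
Budget: P_x·x + P_y·(1/2)·x = M, so (4·P_x + 2·P_y)·x = 4·M.
Demand: x*(P_x,P_y,M) = 4·M/(4·P_x + 2·P_y), y* = 2·M/(4·P_x + 2·P_y).
Here 4·5.75 + 2·2.1 = 27.2, giving x* = 5.4412.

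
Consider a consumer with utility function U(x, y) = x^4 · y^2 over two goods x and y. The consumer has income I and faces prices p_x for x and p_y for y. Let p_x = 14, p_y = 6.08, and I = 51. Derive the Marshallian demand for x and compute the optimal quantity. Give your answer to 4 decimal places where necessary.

x* = 2.4286

The MRS is 2·y/x. Set MRS = p_x/p_y.
So 4·p_y·y = 2·p_x·x; combined with the budget, a share 2/3 of income goes to x.
Demand: x*(p_x,p_y,I) = 2/3·I/p_x and y* = 1/3·I/p_y.
At p_x=14, p_y=6.08, I=51: x* = 2/3·51/14 = 2.4286.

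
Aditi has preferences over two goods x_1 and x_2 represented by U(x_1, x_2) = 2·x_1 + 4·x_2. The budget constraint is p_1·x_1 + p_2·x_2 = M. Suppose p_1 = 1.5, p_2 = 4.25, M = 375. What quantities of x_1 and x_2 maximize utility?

Numerically: x_1* = 250, x_2* = 0.

x_1* = 250, x_2* = 0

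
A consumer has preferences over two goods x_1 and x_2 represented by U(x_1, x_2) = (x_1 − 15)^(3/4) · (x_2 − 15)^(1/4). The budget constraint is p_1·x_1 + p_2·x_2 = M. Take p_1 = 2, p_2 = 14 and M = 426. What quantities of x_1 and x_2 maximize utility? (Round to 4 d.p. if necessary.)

MRS = 3·(x_2−15)/(x_1−15). Tangency with p_1/p_2 gives x_2−15 = (1/3)·(p_1/p_2)·(x_1−15).
Substituting into the budget: x_1* = 15 + 0.75·(M − 15·p_1 − 15·p_2)/p_1, and x_2* = 15 + 0.25·(…)/p_2.
Discretionary income = 426 − 15·2 − 15·14 = 186; x_1* = 15 + 0.75·186/2 = 84.75; x_2* = 15 + 0.25·186/14 = 18.3214.

x_1* = 84.75, x_2* = 18.3214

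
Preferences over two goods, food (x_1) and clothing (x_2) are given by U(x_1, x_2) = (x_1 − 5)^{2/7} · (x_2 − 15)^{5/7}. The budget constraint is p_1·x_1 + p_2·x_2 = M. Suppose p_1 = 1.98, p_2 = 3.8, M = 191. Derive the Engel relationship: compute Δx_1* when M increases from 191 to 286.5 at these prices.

After buying the subsistence bundle (5, 15), a share 2/7 of the remaining income goes to x_1: x_1* = 5 + 2/7·(M − 5p_1 − 15p_2)/p_1.
Discretionary income = 191 − 5·1.98 − 15·3.8 = 124.1; x_1* = 5 + 2/7·124.1/1.98 = 22.9076.
At M' = 286.5: x_1* = 36.6883. Change: 36.6883 − 22.9076 = 13.7807.

Δx_1* = 13.7807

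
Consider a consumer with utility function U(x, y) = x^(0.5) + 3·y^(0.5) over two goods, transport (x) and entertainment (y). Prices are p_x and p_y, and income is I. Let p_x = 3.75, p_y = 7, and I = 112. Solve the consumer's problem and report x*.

x* = 5.1305

With the ratio pinned down, the budget gives x* = I/(p_x + p_y·(y/x)) and y* = (y/x)·x*.
Numerically y/x = 2.582908, so x* = 112/(3.75 + 7·2.582908) = 5.1305.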